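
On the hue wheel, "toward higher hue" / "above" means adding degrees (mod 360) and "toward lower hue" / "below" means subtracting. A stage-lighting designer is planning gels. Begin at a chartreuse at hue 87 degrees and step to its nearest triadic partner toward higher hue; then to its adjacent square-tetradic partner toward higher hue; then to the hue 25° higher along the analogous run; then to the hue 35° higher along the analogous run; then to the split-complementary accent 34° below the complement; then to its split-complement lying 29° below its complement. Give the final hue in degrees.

294°

+120° (triadic ↑): 87 + 120 = 207°
+90° (square ↑): 207 + 90 = 297°
+25° (analog 25° ↑): 297 + 25 = 322°
+35° (analog 35° ↑): 322 + 35 = 357°
+146° (split-comp 34° ↓): 357 + 146 = 503 → 503 − 360 = 143°
+151° (split-comp 29° ↓): 143 + 151 = 294°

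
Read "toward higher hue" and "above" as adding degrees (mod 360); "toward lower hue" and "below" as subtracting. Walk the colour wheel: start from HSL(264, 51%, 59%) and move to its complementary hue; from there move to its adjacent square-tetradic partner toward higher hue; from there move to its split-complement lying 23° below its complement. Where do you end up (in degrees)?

331°

complement +180°: 264 + 180 = 444 → 444 − 360 = 84°
square ↑ +90°: 84 + 90 = 174°
split-comp 23° ↓ +157°: 174 + 157 = 331°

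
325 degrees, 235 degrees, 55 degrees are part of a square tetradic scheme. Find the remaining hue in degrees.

145°

A square tetradic scheme places four hues every 90°.
The full set through 55° is {55°, 145°, 235°, 325°}.
Given {55°, 235°, 325°}, the missing hue is 145°.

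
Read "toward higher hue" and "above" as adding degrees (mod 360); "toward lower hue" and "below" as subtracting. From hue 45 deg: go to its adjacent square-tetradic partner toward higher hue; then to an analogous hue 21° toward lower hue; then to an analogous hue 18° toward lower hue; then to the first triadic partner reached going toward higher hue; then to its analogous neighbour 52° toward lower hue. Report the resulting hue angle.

square ↑ +90°: 45 + 90 = 135°
analog 21° ↓ −21°: 135 − 21 = 114°
analog 18° ↓ −18°: 114 − 18 = 96°
triadic ↑ +120°: 96 + 120 = 216°
analog 52° ↓ −52°: 216 − 52 = 164°

164°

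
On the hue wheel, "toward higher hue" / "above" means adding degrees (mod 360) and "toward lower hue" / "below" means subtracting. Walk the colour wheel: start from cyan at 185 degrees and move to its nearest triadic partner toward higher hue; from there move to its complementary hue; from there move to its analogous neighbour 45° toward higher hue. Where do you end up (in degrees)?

+120° (triadic ↑): 185 + 120 = 305°
+180° (complement): 305 + 180 = 485 → 485 − 360 = 125°
+45° (analog 45° ↑): 125 + 45 = 170°

170°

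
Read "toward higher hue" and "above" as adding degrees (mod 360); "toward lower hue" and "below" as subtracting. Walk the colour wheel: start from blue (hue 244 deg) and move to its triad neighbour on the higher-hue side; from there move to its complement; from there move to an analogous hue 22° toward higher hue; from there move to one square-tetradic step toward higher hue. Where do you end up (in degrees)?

244 + 120 = 364 → 364 − 360 = 4°   (triadic ↑)
4 + 180 = 184°   (complement)
184 + 22 = 206°   (analog 22° ↑)
206 + 90 = 296°   (square ↑)

296°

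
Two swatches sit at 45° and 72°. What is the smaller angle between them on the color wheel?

27°

|45 − 72| = 27.
27 ≤ 180, so the shorter arc is 27°.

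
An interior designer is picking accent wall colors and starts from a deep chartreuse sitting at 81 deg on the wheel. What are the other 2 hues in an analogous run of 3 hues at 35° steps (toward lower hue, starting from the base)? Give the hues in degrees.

81 − 35 = 46°
81 − 70 = 11°

46° and 11°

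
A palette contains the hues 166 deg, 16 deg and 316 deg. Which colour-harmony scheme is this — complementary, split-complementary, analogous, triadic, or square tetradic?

Sort the hues: 16°, 166°, 316°.
Successive gaps around the wheel: 150°, 150°, 60°.
Two 150° gaps and one 60° gap — a base hue opposite a pair of accents 30° either side of its complement — is the split-complementary pattern.

split-complementary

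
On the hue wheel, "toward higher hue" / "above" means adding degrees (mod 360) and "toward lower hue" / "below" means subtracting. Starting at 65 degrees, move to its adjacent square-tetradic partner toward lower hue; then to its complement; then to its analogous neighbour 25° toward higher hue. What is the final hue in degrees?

180°

−90° (square ↓): 65 − 90 = -25 → -25 + 360 = 335°
+180° (complement): 335 + 180 = 515 → 515 − 360 = 155°
+25° (analog 25° ↑): 155 + 25 = 180°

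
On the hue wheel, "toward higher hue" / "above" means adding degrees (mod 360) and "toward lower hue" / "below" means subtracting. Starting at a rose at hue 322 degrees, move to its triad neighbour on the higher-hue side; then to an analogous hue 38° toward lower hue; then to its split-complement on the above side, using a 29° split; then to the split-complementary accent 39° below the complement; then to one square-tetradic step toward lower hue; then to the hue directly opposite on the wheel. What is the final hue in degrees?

124°

+120° (triadic ↑): 322 + 120 = 442 → 442 − 360 = 82°
−38° (analog 38° ↓): 82 − 38 = 44°
+209° (split-comp 29° ↑): 44 + 209 = 253°
+141° (split-comp 39° ↓): 253 + 141 = 394 → 394 − 360 = 34°
−90° (square ↓): 34 − 90 = -56 → -56 + 360 = 304°
+180° (complement): 304 + 180 = 484 → 484 − 360 = 124°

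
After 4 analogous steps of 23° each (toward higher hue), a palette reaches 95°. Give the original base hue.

4 steps of 23° (toward higher hue) give a net shift of +92°.
Start = end − shift: 95 − 92 = 3°

3°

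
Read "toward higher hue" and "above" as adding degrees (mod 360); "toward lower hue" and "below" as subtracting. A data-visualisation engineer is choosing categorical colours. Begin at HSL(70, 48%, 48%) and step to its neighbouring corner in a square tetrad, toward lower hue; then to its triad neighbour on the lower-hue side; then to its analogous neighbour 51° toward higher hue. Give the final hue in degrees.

70 − 90 = -20 → -20 + 360 = 340°   (square ↓)
340 − 120 = 220°   (triadic ↓)
220 + 51 = 271°   (analog 51° ↑)

271°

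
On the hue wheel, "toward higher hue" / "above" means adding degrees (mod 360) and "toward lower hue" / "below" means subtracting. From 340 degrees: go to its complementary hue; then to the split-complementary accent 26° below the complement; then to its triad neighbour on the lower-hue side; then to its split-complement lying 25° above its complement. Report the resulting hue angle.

39°

+180° (complement): 340 + 180 = 520 → 520 − 360 = 160°
+154° (split-comp 26° ↓): 160 + 154 = 314°
−120° (triadic ↓): 314 − 120 = 194°
+205° (split-comp 25° ↑): 194 + 205 = 399 → 399 − 360 = 39°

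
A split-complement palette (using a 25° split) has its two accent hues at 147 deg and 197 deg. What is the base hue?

The accents sit 25° either side of the complement, so the complement is their short-arc midpoint on the wheel.
Short-arc midpoint of 147° and 197°: 172°.
Base is 180° from the complement: 172 − 180 = -8 → -8 + 360 = 352°

352°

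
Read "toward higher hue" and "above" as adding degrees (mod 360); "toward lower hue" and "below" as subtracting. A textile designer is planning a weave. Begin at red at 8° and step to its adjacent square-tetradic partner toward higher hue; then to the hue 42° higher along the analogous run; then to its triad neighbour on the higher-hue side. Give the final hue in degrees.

260°

+90° (square ↑): 8 + 90 = 98°
+42° (analog 42° ↑): 98 + 42 = 140°
+120° (triadic ↑): 140 + 120 = 260°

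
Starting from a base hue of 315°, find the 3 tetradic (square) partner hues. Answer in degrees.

315 + 90 = 405 → 405 − 360 = 45°
315 + 180 = 495 → 495 − 360 = 135°
315 + 270 = 585 → 585 − 360 = 225°

45°, 135° and 225°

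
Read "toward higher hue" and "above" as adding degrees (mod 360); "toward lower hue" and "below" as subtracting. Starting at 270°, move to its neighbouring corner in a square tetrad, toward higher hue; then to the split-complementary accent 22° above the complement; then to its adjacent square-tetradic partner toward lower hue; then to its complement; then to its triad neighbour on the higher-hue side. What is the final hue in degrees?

270 + 90 = 360 → 360 − 360 = 0°   (square ↑)
0 + 202 = 202°   (split-comp 22° ↑)
202 − 90 = 112°   (square ↓)
112 + 180 = 292°   (complement)
292 + 120 = 412 → 412 − 360 = 52°   (triadic ↑)

52°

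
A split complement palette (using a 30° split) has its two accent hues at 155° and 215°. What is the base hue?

5°

The accents sit 30° either side of the complement, so the complement is their short-arc midpoint on the wheel.
Short-arc midpoint of 155° and 215°: 185°.
Base is 180° from the complement: 185 − 180 = 5°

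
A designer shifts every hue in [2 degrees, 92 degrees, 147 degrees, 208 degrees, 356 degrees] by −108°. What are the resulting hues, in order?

2 − 108 = -106 → -106 + 360 = 254°
92 − 108 = -16 → -16 + 360 = 344°
147 − 108 = 39°
208 − 108 = 100°
356 − 108 = 248°

254°, 344°, 39°, 100°, 248°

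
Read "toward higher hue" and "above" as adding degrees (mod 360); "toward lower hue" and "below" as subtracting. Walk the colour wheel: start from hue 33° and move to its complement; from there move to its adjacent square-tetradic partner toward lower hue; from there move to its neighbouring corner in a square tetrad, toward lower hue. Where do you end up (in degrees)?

33°

complement +180°: 33 + 180 = 213°
square ↓ −90°: 213 − 90 = 123°
square ↓ −90°: 123 − 90 = 33°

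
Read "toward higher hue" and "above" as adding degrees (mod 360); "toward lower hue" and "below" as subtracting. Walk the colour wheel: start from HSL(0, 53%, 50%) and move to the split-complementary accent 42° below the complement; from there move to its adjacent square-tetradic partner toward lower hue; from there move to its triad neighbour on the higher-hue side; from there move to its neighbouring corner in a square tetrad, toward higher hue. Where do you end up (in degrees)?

258°

0 + 138 = 138°   (split-comp 42° ↓)
138 − 90 = 48°   (square ↓)
48 + 120 = 168°   (triadic ↑)
168 + 90 = 258°   (square ↑)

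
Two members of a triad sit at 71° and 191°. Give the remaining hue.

311°

A triad spaces three hues 120° apart.
The full set is {71°, 191°, 311°}.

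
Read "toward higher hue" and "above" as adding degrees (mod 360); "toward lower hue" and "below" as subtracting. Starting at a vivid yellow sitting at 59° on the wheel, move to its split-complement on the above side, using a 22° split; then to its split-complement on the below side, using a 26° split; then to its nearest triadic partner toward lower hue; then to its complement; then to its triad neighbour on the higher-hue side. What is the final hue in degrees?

235°

59 + 202 = 261°   (split-comp 22° ↑)
261 + 154 = 415 → 415 − 360 = 55°   (split-comp 26° ↓)
55 − 120 = -65 → -65 + 360 = 295°   (triadic ↓)
295 + 180 = 475 → 475 − 360 = 115°   (complement)
115 + 120 = 235°   (triadic ↑)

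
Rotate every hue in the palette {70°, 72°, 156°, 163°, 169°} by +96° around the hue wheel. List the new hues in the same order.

166°, 168°, 252°, 259°, 265°

70 + 96 = 166°
72 + 96 = 168°
156 + 96 = 252°
163 + 96 = 259°
169 + 96 = 265°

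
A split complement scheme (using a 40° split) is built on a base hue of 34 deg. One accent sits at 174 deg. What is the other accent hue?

254°

Split-complementary hues sit 40° either side of the complement.
Complement of the base 34°: 34 + 180 = 214°
The given accent 174° is 40° one side of 214°; the other accent sits 40° the other side: 214 + 40 = 254°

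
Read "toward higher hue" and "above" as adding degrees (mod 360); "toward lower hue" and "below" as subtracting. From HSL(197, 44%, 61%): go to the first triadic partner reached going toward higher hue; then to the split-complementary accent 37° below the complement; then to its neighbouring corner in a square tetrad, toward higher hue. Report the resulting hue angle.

190°

197 + 120 = 317°   (triadic ↑)
317 + 143 = 460 → 460 − 360 = 100°   (split-comp 37° ↓)
100 + 90 = 190°   (square ↑)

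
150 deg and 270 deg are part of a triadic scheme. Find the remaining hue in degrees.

30°

A triad places three hues 120° apart.
The full set through 150° is {30°, 150°, 270°}.
Given {150°, 270°}, the missing hue is 30°.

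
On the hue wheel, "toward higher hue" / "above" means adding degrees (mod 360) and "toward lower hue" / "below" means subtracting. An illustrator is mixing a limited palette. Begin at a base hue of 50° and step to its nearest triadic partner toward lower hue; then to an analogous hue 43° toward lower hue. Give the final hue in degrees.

247°

−120° (triadic ↓): 50 − 120 = -70 → -70 + 360 = 290°
−43° (analog 43° ↓): 290 − 43 = 247°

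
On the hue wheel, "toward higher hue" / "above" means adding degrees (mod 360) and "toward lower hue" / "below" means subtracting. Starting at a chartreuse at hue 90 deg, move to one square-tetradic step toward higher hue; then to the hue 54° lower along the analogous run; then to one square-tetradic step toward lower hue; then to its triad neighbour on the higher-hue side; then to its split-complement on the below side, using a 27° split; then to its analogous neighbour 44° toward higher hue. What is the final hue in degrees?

+90° (square ↑): 90 + 90 = 180°
−54° (analog 54° ↓): 180 − 54 = 126°
−90° (square ↓): 126 − 90 = 36°
+120° (triadic ↑): 36 + 120 = 156°
+153° (split-comp 27° ↓): 156 + 153 = 309°
+44° (analog 44° ↑): 309 + 44 = 353°

353°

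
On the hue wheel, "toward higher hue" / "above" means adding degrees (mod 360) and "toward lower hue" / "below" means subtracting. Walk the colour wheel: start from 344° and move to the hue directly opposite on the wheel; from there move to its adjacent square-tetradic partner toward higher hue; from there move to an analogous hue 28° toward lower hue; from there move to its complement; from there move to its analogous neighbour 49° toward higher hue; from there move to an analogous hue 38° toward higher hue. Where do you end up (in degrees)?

+180° (complement): 344 + 180 = 524 → 524 − 360 = 164°
+90° (square ↑): 164 + 90 = 254°
−28° (analog 28° ↓): 254 − 28 = 226°
+180° (complement): 226 + 180 = 406 → 406 − 360 = 46°
+49° (analog 49° ↑): 46 + 49 = 95°
+38° (analog 38° ↑): 95 + 38 = 133°

133°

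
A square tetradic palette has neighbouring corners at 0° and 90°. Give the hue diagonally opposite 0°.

180°

A square tetradic scheme places four hues 90° apart; opposite corners are 180° apart.
0 + 180 = 180°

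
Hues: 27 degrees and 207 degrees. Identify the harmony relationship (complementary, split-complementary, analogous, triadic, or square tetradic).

Sort the hues: 27°, 207°.
Successive gaps around the wheel: 180°, 180°.
Two hues 180° apart are complementary.

complementary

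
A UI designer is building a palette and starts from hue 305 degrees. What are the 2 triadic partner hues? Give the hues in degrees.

65° and 185°

A triad places three hues 120° apart.
305 + 120 = 425 → 425 − 360 = 65°
305 + 240 = 545 → 545 − 360 = 185°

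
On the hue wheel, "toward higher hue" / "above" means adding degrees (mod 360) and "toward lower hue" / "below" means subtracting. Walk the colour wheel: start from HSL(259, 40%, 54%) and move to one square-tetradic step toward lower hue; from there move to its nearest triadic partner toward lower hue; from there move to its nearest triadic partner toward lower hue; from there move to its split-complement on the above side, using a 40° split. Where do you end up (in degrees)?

149°

−90° (square ↓): 259 − 90 = 169°
−120° (triadic ↓): 169 − 120 = 49°
−120° (triadic ↓): 49 − 120 = -71 → -71 + 360 = 289°
+220° (split-comp 40° ↑): 289 + 220 = 509 → 509 − 360 = 149°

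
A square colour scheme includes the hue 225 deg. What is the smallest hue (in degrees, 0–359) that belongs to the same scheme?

A square tetradic scheme places four hues every 90°.
The full set through 225° is {45°, 135°, 225°, 315°}.

45°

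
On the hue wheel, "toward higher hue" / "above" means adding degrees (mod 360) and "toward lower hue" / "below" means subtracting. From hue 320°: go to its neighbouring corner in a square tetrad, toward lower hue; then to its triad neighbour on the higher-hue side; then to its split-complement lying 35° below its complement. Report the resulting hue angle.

−90° (square ↓): 320 − 90 = 230°
+120° (triadic ↑): 230 + 120 = 350°
+145° (split-comp 35° ↓): 350 + 145 = 495 → 495 − 360 = 135°

135°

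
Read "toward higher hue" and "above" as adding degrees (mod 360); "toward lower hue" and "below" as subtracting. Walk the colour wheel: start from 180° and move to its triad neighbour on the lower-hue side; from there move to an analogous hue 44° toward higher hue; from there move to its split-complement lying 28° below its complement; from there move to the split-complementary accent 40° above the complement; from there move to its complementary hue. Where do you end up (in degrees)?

296°

triadic ↓ −120°: 180 − 120 = 60°
analog 44° ↑ +44°: 60 + 44 = 104°
split-comp 28° ↓ +152°: 104 + 152 = 256°
split-comp 40° ↑ +220°: 256 + 220 = 476 → 476 − 360 = 116°
complement +180°: 116 + 180 = 296°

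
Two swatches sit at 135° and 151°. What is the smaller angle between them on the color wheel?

|135 − 151| = 16.
16 ≤ 180, so the shorter arc is 16°.

16°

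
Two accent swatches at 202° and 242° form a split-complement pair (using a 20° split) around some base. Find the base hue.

42°

The accents sit 20° either side of the complement, so the complement is their short-arc midpoint on the wheel.
Short-arc midpoint of 202° and 242°: 222°.
Base is 180° from the complement: 222 − 180 = 42°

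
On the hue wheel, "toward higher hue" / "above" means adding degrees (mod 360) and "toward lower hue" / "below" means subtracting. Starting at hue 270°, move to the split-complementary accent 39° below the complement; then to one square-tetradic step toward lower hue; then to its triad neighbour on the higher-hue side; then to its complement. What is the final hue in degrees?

split-comp 39° ↓ +141°: 270 + 141 = 411 → 411 − 360 = 51°
square ↓ −90°: 51 − 90 = -39 → -39 + 360 = 321°
triadic ↑ +120°: 321 + 120 = 441 → 441 − 360 = 81°
complement +180°: 81 + 180 = 261°

261°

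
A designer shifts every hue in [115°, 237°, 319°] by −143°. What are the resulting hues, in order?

115 − 143 = -28 → -28 + 360 = 332°
237 − 143 = 94°
319 − 143 = 176°

332°, 94°, 176°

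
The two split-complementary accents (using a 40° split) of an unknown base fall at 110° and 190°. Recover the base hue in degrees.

330°

The accents sit 40° either side of the complement, so the complement is their short-arc midpoint on the wheel.
Short-arc midpoint of 110° and 190°: 150°.
Base is 180° from the complement: 150 − 180 = -30 → -30 + 360 = 330°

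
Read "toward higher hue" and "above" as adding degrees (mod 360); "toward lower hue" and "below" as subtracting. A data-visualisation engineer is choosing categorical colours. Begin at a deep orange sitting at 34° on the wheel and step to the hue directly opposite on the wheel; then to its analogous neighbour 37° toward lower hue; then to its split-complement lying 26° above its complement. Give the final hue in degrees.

complement +180°: 34 + 180 = 214°
analog 37° ↓ −37°: 214 − 37 = 177°
split-comp 26° ↑ +206°: 177 + 206 = 383 → 383 − 360 = 23°

23°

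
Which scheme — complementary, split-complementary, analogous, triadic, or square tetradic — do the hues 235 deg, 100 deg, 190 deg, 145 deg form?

analogous

Sort the hues: 100°, 145°, 190°, 235°.
Successive gaps around the wheel: 45°, 45°, 45°, 225°.
A run of hues at equal small steps (45°) with one large closing gap is an analogous group.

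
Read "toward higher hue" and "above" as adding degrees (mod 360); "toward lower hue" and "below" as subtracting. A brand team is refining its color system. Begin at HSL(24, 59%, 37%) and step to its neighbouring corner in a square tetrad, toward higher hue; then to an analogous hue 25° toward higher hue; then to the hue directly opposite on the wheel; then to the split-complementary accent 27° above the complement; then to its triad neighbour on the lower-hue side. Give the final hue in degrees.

+90° (square ↑): 24 + 90 = 114°
+25° (analog 25° ↑): 114 + 25 = 139°
+180° (complement): 139 + 180 = 319°
+207° (split-comp 27° ↑): 319 + 207 = 526 → 526 − 360 = 166°
−120° (triadic ↓): 166 − 120 = 46°

46°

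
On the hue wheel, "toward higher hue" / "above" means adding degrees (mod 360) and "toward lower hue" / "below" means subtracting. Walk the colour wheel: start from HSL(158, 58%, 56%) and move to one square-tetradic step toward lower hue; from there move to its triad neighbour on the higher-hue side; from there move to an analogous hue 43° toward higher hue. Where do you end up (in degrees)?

square ↓ −90°: 158 − 90 = 68°
triadic ↑ +120°: 68 + 120 = 188°
analog 43° ↑ +43°: 188 + 43 = 231°

231°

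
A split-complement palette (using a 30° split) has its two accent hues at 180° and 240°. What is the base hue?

30°

The accents sit 30° either side of the complement, so the complement is their short-arc midpoint on the wheel.
Short-arc midpoint of 180° and 240°: 210°.
Base is 180° from the complement: 210 − 180 = 30°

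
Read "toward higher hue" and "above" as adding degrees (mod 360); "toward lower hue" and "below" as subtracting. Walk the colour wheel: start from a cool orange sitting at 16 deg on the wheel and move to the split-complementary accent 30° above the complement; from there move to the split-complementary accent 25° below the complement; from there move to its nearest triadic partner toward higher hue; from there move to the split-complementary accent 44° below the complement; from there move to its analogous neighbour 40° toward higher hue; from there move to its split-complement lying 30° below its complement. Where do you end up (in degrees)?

107°

+210° (split-comp 30° ↑): 16 + 210 = 226°
+155° (split-comp 25° ↓): 226 + 155 = 381 → 381 − 360 = 21°
+120° (triadic ↑): 21 + 120 = 141°
+136° (split-comp 44° ↓): 141 + 136 = 277°
+40° (analog 40° ↑): 277 + 40 = 317°
+150° (split-comp 30° ↓): 317 + 150 = 467 → 467 − 360 = 107°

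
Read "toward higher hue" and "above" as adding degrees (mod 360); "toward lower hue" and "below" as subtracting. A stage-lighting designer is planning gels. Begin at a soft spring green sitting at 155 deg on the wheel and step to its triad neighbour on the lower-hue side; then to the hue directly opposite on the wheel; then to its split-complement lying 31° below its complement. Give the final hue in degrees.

4°

155 − 120 = 35°   (triadic ↓)
35 + 180 = 215°   (complement)
215 + 149 = 364 → 364 − 360 = 4°   (split-comp 31° ↓)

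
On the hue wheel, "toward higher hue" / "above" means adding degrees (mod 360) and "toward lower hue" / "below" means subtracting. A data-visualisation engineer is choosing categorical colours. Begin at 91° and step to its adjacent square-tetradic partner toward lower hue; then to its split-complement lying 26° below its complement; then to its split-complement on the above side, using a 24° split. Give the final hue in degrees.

359°

square ↓ −90°: 91 − 90 = 1°
split-comp 26° ↓ +154°: 1 + 154 = 155°
split-comp 24° ↑ +204°: 155 + 204 = 359°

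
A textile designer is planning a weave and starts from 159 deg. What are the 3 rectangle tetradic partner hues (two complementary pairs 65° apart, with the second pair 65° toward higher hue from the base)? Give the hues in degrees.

224°, 339°, 44°

159 + 65 = 224°
159 + 180 = 339°
159 + 245 = 404 → 404 − 360 = 44°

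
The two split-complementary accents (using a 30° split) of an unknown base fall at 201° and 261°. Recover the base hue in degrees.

The accents sit 30° either side of the complement, so the complement is their short-arc midpoint on the wheel.
Short-arc midpoint of 201° and 261°: 231°.
Base is 180° from the complement: 231 − 180 = 51°

51°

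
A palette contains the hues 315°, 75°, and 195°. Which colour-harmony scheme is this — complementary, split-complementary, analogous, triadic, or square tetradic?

triadic

Sort the hues: 75°, 195°, 315°.
Successive gaps around the wheel: 120°, 120°, 120°.
Three hues equally spaced 120° apart form a triad.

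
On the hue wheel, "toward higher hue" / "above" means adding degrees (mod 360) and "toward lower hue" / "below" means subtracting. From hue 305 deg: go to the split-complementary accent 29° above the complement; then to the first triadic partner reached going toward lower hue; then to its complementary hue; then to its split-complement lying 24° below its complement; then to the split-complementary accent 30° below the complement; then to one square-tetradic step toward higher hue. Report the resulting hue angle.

250°

+209° (split-comp 29° ↑): 305 + 209 = 514 → 514 − 360 = 154°
−120° (triadic ↓): 154 − 120 = 34°
+180° (complement): 34 + 180 = 214°
+156° (split-comp 24° ↓): 214 + 156 = 370 → 370 − 360 = 10°
+150° (split-comp 30° ↓): 10 + 150 = 160°
+90° (square ↑): 160 + 90 = 250°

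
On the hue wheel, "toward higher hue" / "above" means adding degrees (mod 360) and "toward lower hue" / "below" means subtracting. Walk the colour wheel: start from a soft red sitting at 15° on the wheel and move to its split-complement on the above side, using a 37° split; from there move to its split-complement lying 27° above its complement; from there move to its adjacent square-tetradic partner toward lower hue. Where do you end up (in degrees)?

+217° (split-comp 37° ↑): 15 + 217 = 232°
+207° (split-comp 27° ↑): 232 + 207 = 439 → 439 − 360 = 79°
−90° (square ↓): 79 − 90 = -11 → -11 + 360 = 349°

349°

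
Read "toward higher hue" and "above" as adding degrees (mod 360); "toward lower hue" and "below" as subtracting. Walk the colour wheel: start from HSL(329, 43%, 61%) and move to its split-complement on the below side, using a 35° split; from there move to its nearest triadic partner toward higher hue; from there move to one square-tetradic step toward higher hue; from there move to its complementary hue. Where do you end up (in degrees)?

split-comp 35° ↓ +145°: 329 + 145 = 474 → 474 − 360 = 114°
triadic ↑ +120°: 114 + 120 = 234°
square ↑ +90°: 234 + 90 = 324°
complement +180°: 324 + 180 = 504 → 504 − 360 = 144°

144°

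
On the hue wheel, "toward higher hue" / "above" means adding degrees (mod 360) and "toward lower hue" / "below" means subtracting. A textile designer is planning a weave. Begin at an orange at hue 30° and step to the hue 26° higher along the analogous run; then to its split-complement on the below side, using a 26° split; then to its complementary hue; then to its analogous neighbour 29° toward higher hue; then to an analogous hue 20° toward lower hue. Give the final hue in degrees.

30 + 26 = 56°   (analog 26° ↑)
56 + 154 = 210°   (split-comp 26° ↓)
210 + 180 = 390 → 390 − 360 = 30°   (complement)
30 + 29 = 59°   (analog 29° ↑)
59 − 20 = 39°   (analog 20° ↓)

39°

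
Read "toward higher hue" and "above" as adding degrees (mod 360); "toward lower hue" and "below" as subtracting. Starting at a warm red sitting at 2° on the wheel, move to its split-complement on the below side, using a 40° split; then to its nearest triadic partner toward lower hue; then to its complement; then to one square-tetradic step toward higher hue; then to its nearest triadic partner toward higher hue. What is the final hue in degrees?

split-comp 40° ↓ +140°: 2 + 140 = 142°
triadic ↓ −120°: 142 − 120 = 22°
complement +180°: 22 + 180 = 202°
square ↑ +90°: 202 + 90 = 292°
triadic ↑ +120°: 292 + 120 = 412 → 412 − 360 = 52°

52°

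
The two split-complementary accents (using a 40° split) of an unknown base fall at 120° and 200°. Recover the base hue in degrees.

The accents sit 40° either side of the complement, so the complement is their short-arc midpoint on the wheel.
Short-arc midpoint of 120° and 200°: 160°.
Base is 180° from the complement: 160 − 180 = -20 → -20 + 360 = 340°

340°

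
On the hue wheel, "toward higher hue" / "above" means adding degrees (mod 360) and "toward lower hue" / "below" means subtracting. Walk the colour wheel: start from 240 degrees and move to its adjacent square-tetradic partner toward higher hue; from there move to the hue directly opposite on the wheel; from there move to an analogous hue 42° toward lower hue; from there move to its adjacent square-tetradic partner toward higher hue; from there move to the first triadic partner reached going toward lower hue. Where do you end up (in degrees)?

240 + 90 = 330°   (square ↑)
330 + 180 = 510 → 510 − 360 = 150°   (complement)
150 − 42 = 108°   (analog 42° ↓)
108 + 90 = 198°   (square ↑)
198 − 120 = 78°   (triadic ↓)

78°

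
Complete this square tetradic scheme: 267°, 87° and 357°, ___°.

A square tetradic scheme places four hues every 90°.
The full set through 87° is {87°, 177°, 267°, 357°}.
Given {87°, 267°, 357°}, the missing hue is 177°.

177°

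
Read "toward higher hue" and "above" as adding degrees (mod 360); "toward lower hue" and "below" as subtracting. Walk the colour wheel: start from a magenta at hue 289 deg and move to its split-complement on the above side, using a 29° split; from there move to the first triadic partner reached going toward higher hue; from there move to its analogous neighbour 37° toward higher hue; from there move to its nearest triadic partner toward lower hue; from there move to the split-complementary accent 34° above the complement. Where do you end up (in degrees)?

+209° (split-comp 29° ↑): 289 + 209 = 498 → 498 − 360 = 138°
+120° (triadic ↑): 138 + 120 = 258°
+37° (analog 37° ↑): 258 + 37 = 295°
−120° (triadic ↓): 295 − 120 = 175°
+214° (split-comp 34° ↑): 175 + 214 = 389 → 389 − 360 = 29°

29°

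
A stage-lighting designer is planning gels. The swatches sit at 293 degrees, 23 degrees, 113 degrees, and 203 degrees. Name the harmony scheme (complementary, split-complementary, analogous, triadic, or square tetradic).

Sort the hues: 23°, 113°, 203°, 293°.
Successive gaps around the wheel: 90°, 90°, 90°, 90°.
Four hues every 90° form a square tetradic scheme.

square tetradic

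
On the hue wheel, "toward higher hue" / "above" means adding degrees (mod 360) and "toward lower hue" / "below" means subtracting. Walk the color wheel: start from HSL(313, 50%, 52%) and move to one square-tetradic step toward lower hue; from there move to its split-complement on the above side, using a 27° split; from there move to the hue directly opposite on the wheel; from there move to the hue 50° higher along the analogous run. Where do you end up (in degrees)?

300°

−90° (square ↓): 313 − 90 = 223°
+207° (split-comp 27° ↑): 223 + 207 = 430 → 430 − 360 = 70°
+180° (complement): 70 + 180 = 250°
+50° (analog 50° ↑): 250 + 50 = 300°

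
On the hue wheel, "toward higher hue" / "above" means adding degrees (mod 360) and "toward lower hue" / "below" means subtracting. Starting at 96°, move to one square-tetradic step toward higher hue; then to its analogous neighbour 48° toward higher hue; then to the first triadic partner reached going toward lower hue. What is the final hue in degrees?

114°

96 + 90 = 186°   (square ↑)
186 + 48 = 234°   (analog 48° ↑)
234 − 120 = 114°   (triadic ↓)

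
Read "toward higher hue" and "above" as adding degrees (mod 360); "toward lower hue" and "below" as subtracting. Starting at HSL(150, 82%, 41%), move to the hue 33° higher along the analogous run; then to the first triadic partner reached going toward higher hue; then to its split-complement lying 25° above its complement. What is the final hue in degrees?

148°

150 + 33 = 183°   (analog 33° ↑)
183 + 120 = 303°   (triadic ↑)
303 + 205 = 508 → 508 − 360 = 148°   (split-comp 25° ↑)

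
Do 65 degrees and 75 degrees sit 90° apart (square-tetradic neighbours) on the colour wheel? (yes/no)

Angular distance: |65 − 75| = 10 = 10°.
90° apart (square-tetradic neighbours) requires 90°.

no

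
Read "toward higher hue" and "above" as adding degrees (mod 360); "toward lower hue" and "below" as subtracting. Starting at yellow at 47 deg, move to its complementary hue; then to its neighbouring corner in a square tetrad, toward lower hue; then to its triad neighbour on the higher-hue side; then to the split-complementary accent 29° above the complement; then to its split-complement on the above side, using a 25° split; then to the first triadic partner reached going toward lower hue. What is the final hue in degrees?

191°

+180° (complement): 47 + 180 = 227°
−90° (square ↓): 227 − 90 = 137°
+120° (triadic ↑): 137 + 120 = 257°
+209° (split-comp 29° ↑): 257 + 209 = 466 → 466 − 360 = 106°
+205° (split-comp 25° ↑): 106 + 205 = 311°
−120° (triadic ↓): 311 − 120 = 191°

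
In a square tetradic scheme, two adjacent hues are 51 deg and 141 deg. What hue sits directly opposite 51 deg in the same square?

231°

A square tetradic scheme places four hues 90° apart; opposite corners are 180° apart.
51 + 180 = 231°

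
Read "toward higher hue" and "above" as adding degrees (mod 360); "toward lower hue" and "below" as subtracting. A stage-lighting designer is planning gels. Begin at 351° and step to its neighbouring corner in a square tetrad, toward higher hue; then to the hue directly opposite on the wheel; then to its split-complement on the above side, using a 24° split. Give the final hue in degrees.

351 + 90 = 441 → 441 − 360 = 81°   (square ↑)
81 + 180 = 261°   (complement)
261 + 204 = 465 → 465 − 360 = 105°   (split-comp 24° ↑)

105°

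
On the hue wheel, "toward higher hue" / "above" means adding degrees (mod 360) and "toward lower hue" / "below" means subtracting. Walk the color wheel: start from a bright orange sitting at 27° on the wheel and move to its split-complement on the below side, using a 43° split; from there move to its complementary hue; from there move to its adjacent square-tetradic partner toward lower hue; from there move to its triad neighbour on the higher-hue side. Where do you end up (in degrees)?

14°

+137° (split-comp 43° ↓): 27 + 137 = 164°
+180° (complement): 164 + 180 = 344°
−90° (square ↓): 344 − 90 = 254°
+120° (triadic ↑): 254 + 120 = 374 → 374 − 360 = 14°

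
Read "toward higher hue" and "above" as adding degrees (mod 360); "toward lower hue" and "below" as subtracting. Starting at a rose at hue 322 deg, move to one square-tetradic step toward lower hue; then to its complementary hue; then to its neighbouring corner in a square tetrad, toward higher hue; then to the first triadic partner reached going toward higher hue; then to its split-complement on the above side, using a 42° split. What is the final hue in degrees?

square ↓ −90°: 322 − 90 = 232°
complement +180°: 232 + 180 = 412 → 412 − 360 = 52°
square ↑ +90°: 52 + 90 = 142°
triadic ↑ +120°: 142 + 120 = 262°
split-comp 42° ↑ +222°: 262 + 222 = 484 → 484 − 360 = 124°

124°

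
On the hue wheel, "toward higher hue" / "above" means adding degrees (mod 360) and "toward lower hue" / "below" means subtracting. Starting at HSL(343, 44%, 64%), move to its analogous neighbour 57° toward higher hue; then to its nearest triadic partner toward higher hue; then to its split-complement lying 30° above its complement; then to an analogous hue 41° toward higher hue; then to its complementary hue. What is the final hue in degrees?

231°

analog 57° ↑ +57°: 343 + 57 = 400 → 400 − 360 = 40°
triadic ↑ +120°: 40 + 120 = 160°
split-comp 30° ↑ +210°: 160 + 210 = 370 → 370 − 360 = 10°
analog 41° ↑ +41°: 10 + 41 = 51°
complement +180°: 51 + 180 = 231°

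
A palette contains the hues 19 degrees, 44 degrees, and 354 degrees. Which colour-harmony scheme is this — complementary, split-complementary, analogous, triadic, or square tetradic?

analogous

Sort the hues: 19°, 44°, 354°.
Successive gaps around the wheel: 25°, 310°, 25°.
A run of hues at equal small steps (25°) with one large closing gap is an analogous group.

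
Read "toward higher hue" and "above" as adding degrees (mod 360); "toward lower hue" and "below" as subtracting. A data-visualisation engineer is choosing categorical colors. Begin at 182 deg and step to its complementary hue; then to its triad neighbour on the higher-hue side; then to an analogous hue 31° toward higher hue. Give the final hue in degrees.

+180° (complement): 182 + 180 = 362 → 362 − 360 = 2°
+120° (triadic ↑): 2 + 120 = 122°
+31° (analog 31° ↑): 122 + 31 = 153°

153°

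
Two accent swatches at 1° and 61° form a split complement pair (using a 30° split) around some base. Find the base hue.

211°

The accents sit 30° either side of the complement, so the complement is their short-arc midpoint on the wheel.
Short-arc midpoint of 1° and 61°: 31°.
Base is 180° from the complement: 31 − 180 = -149 → -149 + 360 = 211°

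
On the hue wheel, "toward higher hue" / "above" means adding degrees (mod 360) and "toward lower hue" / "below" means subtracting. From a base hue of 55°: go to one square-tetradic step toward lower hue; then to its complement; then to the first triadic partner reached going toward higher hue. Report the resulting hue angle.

−90° (square ↓): 55 − 90 = -35 → -35 + 360 = 325°
+180° (complement): 325 + 180 = 505 → 505 − 360 = 145°
+120° (triadic ↑): 145 + 120 = 265°

265°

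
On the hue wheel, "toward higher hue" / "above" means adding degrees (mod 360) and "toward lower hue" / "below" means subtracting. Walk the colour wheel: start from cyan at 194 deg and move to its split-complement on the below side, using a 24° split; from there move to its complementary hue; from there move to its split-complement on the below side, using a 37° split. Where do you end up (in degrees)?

+156° (split-comp 24° ↓): 194 + 156 = 350°
+180° (complement): 350 + 180 = 530 → 530 − 360 = 170°
+143° (split-comp 37° ↓): 170 + 143 = 313°

313°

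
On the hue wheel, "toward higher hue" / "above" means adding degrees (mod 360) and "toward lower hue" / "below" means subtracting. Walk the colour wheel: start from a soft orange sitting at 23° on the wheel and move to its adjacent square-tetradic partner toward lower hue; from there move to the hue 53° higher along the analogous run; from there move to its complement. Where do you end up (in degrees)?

23 − 90 = -67 → -67 + 360 = 293°   (square ↓)
293 + 53 = 346°   (analog 53° ↑)
346 + 180 = 526 → 526 − 360 = 166°   (complement)

166°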